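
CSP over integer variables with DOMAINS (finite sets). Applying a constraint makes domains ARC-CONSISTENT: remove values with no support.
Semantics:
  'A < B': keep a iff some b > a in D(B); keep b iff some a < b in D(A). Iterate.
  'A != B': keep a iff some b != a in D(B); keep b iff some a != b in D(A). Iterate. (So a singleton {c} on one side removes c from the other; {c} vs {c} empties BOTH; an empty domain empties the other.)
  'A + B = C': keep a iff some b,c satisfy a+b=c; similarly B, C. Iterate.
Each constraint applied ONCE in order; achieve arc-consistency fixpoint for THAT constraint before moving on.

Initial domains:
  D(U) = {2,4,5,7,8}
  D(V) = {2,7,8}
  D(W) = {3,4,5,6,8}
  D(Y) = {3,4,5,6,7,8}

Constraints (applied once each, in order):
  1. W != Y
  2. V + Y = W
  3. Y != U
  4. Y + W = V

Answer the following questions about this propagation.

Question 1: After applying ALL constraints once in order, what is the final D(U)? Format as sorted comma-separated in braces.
Constraint 1 (W != Y) on D(W)={3,4,5,6,8} D(Y)={3,4,5,6,7,8}: no change
Constraint 2 (V + Y = W) on D(V)={2,7,8} D(Y)={3,4,5,6,7,8} D(W)={3,4,5,6,8}: V {2,7,8}->{2}; Y {3,4,5,6,7,8}->{3,4,6}; W {3,4,5,6,8}->{5,6,8}
Constraint 3 (Y != U) on D(Y)={3,4,6} D(U)={2,4,5,7,8}: no change
Constraint 4 (Y + W = V) on D(Y)={3,4,6} D(W)={5,6,8} D(V)={2}: Y {3,4,6}->{}; W {5,6,8}->{}; V {2}->{}
So after all 4 constraints: D(U) = {2,4,5,7,8}

Answer: {2,4,5,7,8}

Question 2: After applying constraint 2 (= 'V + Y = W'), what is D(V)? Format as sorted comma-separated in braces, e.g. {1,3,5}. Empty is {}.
Constraint 1 (W != Y) on D(W)={3,4,5,6,8} D(Y)={3,4,5,6,7,8}: no change
Constraint 2 (V + Y = W) on D(V)={2,7,8} D(Y)={3,4,5,6,7,8} D(W)={3,4,5,6,8}: V {2,7,8}->{2}; Y {3,4,5,6,7,8}->{3,4,6}; W {3,4,5,6,8}->{5,6,8}
So after constraint 2: D(V) = {2}

Answer: {2}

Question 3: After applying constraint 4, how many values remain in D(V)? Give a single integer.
Answer: 0

Derivation:
Constraint 1 (W != Y) on D(W)={3,4,5,6,8} D(Y)={3,4,5,6,7,8}: no change
Constraint 2 (V + Y = W) on D(V)={2,7,8} D(Y)={3,4,5,6,7,8} D(W)={3,4,5,6,8}: V {2,7,8}->{2}; Y {3,4,5,6,7,8}->{3,4,6}; W {3,4,5,6,8}->{5,6,8}
Constraint 3 (Y != U) on D(Y)={3,4,6} D(U)={2,4,5,7,8}: no change
Constraint 4 (Y + W = V) on D(Y)={3,4,6} D(W)={5,6,8} D(V)={2}: Y {3,4,6}->{}; W {5,6,8}->{}; V {2}->{}
So after constraint 4: D(V)={}, size = 0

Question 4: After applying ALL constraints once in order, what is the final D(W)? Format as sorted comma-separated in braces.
Answer: {}

Derivation:
Constraint 1 (W != Y) on D(W)={3,4,5,6,8} D(Y)={3,4,5,6,7,8}: no change
Constraint 2 (V + Y = W) on D(V)={2,7,8} D(Y)={3,4,5,6,7,8} D(W)={3,4,5,6,8}: V {2,7,8}->{2}; Y {3,4,5,6,7,8}->{3,4,6}; W {3,4,5,6,8}->{5,6,8}
Constraint 3 (Y != U) on D(Y)={3,4,6} D(U)={2,4,5,7,8}: no change
Constraint 4 (Y + W = V) on D(Y)={3,4,6} D(W)={5,6,8} D(V)={2}: Y {3,4,6}->{}; W {5,6,8}->{}; V {2}->{}
So after all 4 constraints: D(W) = {}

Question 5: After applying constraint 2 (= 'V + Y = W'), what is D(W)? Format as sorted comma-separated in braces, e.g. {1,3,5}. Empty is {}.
Answer: {5,6,8}

Derivation:
Constraint 1 (W != Y) on D(W)={3,4,5,6,8} D(Y)={3,4,5,6,7,8}: no change
Constraint 2 (V + Y = W) on D(V)={2,7,8} D(Y)={3,4,5,6,7,8} D(W)={3,4,5,6,8}: V {2,7,8}->{2}; Y {3,4,5,6,7,8}->{3,4,6}; W {3,4,5,6,8}->{5,6,8}
So after constraint 2: D(W) = {5,6,8}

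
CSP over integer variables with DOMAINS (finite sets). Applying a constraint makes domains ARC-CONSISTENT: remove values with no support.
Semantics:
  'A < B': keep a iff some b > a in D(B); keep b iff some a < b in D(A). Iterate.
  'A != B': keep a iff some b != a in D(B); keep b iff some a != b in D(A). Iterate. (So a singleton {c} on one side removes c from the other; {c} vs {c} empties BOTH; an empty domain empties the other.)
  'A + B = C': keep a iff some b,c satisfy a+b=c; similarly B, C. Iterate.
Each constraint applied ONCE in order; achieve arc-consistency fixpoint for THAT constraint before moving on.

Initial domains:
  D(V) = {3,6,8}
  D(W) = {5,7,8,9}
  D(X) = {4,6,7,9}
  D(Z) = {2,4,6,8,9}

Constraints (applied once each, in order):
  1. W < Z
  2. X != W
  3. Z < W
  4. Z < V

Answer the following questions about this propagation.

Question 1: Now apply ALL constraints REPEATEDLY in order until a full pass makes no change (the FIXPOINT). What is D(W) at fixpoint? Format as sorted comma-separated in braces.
Answer: {}

Derivation:
pass 0 (initial): D(W)={5,7,8,9}
pass 1: V {3,6,8}->{8}; W {5,7,8,9}->{7,8}; Z {2,4,6,8,9}->{6}
pass 2: V {8}->{}; W {7,8}->{}; X {4,6,7,9}->{}; Z {6}->{}
pass 3: no change
Fixpoint after 3 passes: D(W) = {}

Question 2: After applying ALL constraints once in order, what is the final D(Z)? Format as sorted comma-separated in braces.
Constraint 1 (W < Z) on D(W)={5,7,8,9} D(Z)={2,4,6,8,9}: W {5,7,8,9}->{5,7,8}; Z {2,4,6,8,9}->{6,8,9}
Constraint 2 (X != W) on D(X)={4,6,7,9} D(W)={5,7,8}: no change
Constraint 3 (Z < W) on D(Z)={6,8,9} D(W)={5,7,8}: Z {6,8,9}->{6}; W {5,7,8}->{7,8}
Constraint 4 (Z < V) on D(Z)={6} D(V)={3,6,8}: V {3,6,8}->{8}
So after all 4 constraints: D(Z) = {6}

Answer: {6}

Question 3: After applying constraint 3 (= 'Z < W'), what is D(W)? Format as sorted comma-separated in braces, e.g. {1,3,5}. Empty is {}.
Constraint 1 (W < Z) on D(W)={5,7,8,9} D(Z)={2,4,6,8,9}: W {5,7,8,9}->{5,7,8}; Z {2,4,6,8,9}->{6,8,9}
Constraint 2 (X != W) on D(X)={4,6,7,9} D(W)={5,7,8}: no change
Constraint 3 (Z < W) on D(Z)={6,8,9} D(W)={5,7,8}: Z {6,8,9}->{6}; W {5,7,8}->{7,8}
So after constraint 3: D(W) = {7,8}

Answer: {7,8}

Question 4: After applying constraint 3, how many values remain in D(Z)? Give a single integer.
Answer: 1

Derivation:
Constraint 1 (W < Z) on D(W)={5,7,8,9} D(Z)={2,4,6,8,9}: W {5,7,8,9}->{5,7,8}; Z {2,4,6,8,9}->{6,8,9}
Constraint 2 (X != W) on D(X)={4,6,7,9} D(W)={5,7,8}: no change
Constraint 3 (Z < W) on D(Z)={6,8,9} D(W)={5,7,8}: Z {6,8,9}->{6}; W {5,7,8}->{7,8}
So after constraint 3: D(Z)={6}, size = 1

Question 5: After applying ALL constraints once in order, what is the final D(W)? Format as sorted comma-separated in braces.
Constraint 1 (W < Z) on D(W)={5,7,8,9} D(Z)={2,4,6,8,9}: W {5,7,8,9}->{5,7,8}; Z {2,4,6,8,9}->{6,8,9}
Constraint 2 (X != W) on D(X)={4,6,7,9} D(W)={5,7,8}: no change
Constraint 3 (Z < W) on D(Z)={6,8,9} D(W)={5,7,8}: Z {6,8,9}->{6}; W {5,7,8}->{7,8}
Constraint 4 (Z < V) on D(Z)={6} D(V)={3,6,8}: V {3,6,8}->{8}
So after all 4 constraints: D(W) = {7,8}

Answer: {7,8}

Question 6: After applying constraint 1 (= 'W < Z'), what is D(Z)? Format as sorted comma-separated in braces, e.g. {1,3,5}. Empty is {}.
Constraint 1 (W < Z) on D(W)={5,7,8,9} D(Z)={2,4,6,8,9}: W {5,7,8,9}->{5,7,8}; Z {2,4,6,8,9}->{6,8,9}
So after constraint 1: D(Z) = {6,8,9}

Answer: {6,8,9}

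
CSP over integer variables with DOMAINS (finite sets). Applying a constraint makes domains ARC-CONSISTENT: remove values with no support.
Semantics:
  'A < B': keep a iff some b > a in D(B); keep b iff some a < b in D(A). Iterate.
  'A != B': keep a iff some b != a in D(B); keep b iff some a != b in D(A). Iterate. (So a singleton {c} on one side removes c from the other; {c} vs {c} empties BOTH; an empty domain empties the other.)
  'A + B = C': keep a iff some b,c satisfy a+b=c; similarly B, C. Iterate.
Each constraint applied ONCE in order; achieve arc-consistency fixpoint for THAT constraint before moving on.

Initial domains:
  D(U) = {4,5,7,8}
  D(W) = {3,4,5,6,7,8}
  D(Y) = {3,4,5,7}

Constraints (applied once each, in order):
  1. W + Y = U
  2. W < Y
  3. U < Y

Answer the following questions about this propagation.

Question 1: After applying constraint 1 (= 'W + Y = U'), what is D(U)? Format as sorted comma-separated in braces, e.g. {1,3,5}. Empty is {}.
Answer: {7,8}

Derivation:
Constraint 1 (W + Y = U) on D(W)={3,4,5,6,7,8} D(Y)={3,4,5,7} D(U)={4,5,7,8}: W {3,4,5,6,7,8}->{3,4,5}; Y {3,4,5,7}->{3,4,5}; U {4,5,7,8}->{7,8}
So after constraint 1: D(U) = {7,8}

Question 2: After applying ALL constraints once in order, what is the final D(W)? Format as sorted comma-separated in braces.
Answer: {3,4}

Derivation:
Constraint 1 (W + Y = U) on D(W)={3,4,5,6,7,8} D(Y)={3,4,5,7} D(U)={4,5,7,8}: W {3,4,5,6,7,8}->{3,4,5}; Y {3,4,5,7}->{3,4,5}; U {4,5,7,8}->{7,8}
Constraint 2 (W < Y) on D(W)={3,4,5} D(Y)={3,4,5}: W {3,4,5}->{3,4}; Y {3,4,5}->{4,5}
Constraint 3 (U < Y) on D(U)={7,8} D(Y)={4,5}: U {7,8}->{}; Y {4,5}->{}
So after all 3 constraints: D(W) = {3,4}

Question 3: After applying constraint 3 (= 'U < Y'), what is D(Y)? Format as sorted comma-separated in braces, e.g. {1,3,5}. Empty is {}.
Constraint 1 (W + Y = U) on D(W)={3,4,5,6,7,8} D(Y)={3,4,5,7} D(U)={4,5,7,8}: W {3,4,5,6,7,8}->{3,4,5}; Y {3,4,5,7}->{3,4,5}; U {4,5,7,8}->{7,8}
Constraint 2 (W < Y) on D(W)={3,4,5} D(Y)={3,4,5}: W {3,4,5}->{3,4}; Y {3,4,5}->{4,5}
Constraint 3 (U < Y) on D(U)={7,8} D(Y)={4,5}: U {7,8}->{}; Y {4,5}->{}
So after constraint 3: D(Y) = {}

Answer: {}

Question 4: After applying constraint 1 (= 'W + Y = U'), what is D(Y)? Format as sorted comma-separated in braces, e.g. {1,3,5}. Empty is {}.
Constraint 1 (W + Y = U) on D(W)={3,4,5,6,7,8} D(Y)={3,4,5,7} D(U)={4,5,7,8}: W {3,4,5,6,7,8}->{3,4,5}; Y {3,4,5,7}->{3,4,5}; U {4,5,7,8}->{7,8}
So after constraint 1: D(Y) = {3,4,5}

Answer: {3,4,5}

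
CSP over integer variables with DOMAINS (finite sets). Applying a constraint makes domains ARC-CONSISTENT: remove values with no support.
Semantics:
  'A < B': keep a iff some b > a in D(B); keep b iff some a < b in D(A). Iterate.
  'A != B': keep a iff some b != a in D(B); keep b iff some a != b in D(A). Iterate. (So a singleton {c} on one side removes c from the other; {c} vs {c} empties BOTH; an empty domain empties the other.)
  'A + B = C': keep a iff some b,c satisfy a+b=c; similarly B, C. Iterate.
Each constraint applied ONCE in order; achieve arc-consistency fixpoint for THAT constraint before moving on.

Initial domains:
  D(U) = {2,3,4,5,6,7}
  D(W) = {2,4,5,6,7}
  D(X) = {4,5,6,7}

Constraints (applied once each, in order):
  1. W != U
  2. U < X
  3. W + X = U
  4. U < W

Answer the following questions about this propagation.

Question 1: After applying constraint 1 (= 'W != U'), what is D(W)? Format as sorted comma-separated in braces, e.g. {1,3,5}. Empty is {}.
Constraint 1 (W != U) on D(W)={2,4,5,6,7} D(U)={2,3,4,5,6,7}: no change
So after constraint 1: D(W) = {2,4,5,6,7}

Answer: {2,4,5,6,7}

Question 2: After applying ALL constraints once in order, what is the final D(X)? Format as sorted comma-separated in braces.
Answer: {4}

Derivation:
Constraint 1 (W != U) on D(W)={2,4,5,6,7} D(U)={2,3,4,5,6,7}: no change
Constraint 2 (U < X) on D(U)={2,3,4,5,6,7} D(X)={4,5,6,7}: U {2,3,4,5,6,7}->{2,3,4,5,6}
Constraint 3 (W + X = U) on D(W)={2,4,5,6,7} D(X)={4,5,6,7} D(U)={2,3,4,5,6}: W {2,4,5,6,7}->{2}; X {4,5,6,7}->{4}; U {2,3,4,5,6}->{6}
Constraint 4 (U < W) on D(U)={6} D(W)={2}: U {6}->{}; W {2}->{}
So after all 4 constraints: D(X) = {4}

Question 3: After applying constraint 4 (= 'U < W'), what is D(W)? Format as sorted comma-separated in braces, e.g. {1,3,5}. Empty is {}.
Answer: {}

Derivation:
Constraint 1 (W != U) on D(W)={2,4,5,6,7} D(U)={2,3,4,5,6,7}: no change
Constraint 2 (U < X) on D(U)={2,3,4,5,6,7} D(X)={4,5,6,7}: U {2,3,4,5,6,7}->{2,3,4,5,6}
Constraint 3 (W + X = U) on D(W)={2,4,5,6,7} D(X)={4,5,6,7} D(U)={2,3,4,5,6}: W {2,4,5,6,7}->{2}; X {4,5,6,7}->{4}; U {2,3,4,5,6}->{6}
Constraint 4 (U < W) on D(U)={6} D(W)={2}: U {6}->{}; W {2}->{}
So after constraint 4: D(W) = {}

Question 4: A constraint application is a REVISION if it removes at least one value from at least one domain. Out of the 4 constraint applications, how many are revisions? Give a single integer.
Constraint 1 (W != U) on D(W)={2,4,5,6,7} D(U)={2,3,4,5,6,7}: no change => not a revision
Constraint 2 (U < X) on D(U)={2,3,4,5,6,7} D(X)={4,5,6,7}: U {2,3,4,5,6,7}->{2,3,4,5,6} => REVISION
Constraint 3 (W + X = U) on D(W)={2,4,5,6,7} D(X)={4,5,6,7} D(U)={2,3,4,5,6}: W {2,4,5,6,7}->{2}; X {4,5,6,7}->{4}; U {2,3,4,5,6}->{6} => REVISION
Constraint 4 (U < W) on D(U)={6} D(W)={2}: U {6}->{}; W {2}->{} => REVISION
Total revisions = 3

Answer: 3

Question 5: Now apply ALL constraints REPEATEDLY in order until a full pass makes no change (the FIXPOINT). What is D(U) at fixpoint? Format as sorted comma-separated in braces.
pass 0 (initial): D(U)={2,3,4,5,6,7}
pass 1: U {2,3,4,5,6,7}->{}; W {2,4,5,6,7}->{}; X {4,5,6,7}->{4}
pass 2: X {4}->{}
pass 3: no change
Fixpoint after 3 passes: D(U) = {}

Answer: {}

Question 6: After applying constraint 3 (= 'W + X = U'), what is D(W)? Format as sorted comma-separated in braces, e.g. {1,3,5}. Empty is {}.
Constraint 1 (W != U) on D(W)={2,4,5,6,7} D(U)={2,3,4,5,6,7}: no change
Constraint 2 (U < X) on D(U)={2,3,4,5,6,7} D(X)={4,5,6,7}: U {2,3,4,5,6,7}->{2,3,4,5,6}
Constraint 3 (W + X = U) on D(W)={2,4,5,6,7} D(X)={4,5,6,7} D(U)={2,3,4,5,6}: W {2,4,5,6,7}->{2}; X {4,5,6,7}->{4}; U {2,3,4,5,6}->{6}
So after constraint 3: D(W) = {2}

Answer: {2}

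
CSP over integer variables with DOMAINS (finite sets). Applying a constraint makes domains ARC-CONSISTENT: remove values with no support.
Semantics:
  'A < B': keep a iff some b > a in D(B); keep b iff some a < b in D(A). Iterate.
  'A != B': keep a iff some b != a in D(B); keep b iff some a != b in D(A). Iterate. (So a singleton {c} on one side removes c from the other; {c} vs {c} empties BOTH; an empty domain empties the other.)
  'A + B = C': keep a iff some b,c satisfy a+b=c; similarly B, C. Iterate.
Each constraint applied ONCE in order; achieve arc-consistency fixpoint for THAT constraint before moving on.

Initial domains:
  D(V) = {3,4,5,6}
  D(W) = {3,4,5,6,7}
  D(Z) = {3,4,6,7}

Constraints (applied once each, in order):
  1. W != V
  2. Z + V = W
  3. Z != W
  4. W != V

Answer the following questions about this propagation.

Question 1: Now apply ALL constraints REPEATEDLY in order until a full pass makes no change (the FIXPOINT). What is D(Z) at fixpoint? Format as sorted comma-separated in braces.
Answer: {3,4}

Derivation:
pass 0 (initial): D(Z)={3,4,6,7}
pass 1: V {3,4,5,6}->{3,4}; W {3,4,5,6,7}->{6,7}; Z {3,4,6,7}->{3,4}
pass 2: no change
Fixpoint after 2 passes: D(Z) = {3,4}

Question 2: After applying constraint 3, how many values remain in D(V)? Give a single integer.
Answer: 2

Derivation:
Constraint 1 (W != V) on D(W)={3,4,5,6,7} D(V)={3,4,5,6}: no change
Constraint 2 (Z + V = W) on D(Z)={3,4,6,7} D(V)={3,4,5,6} D(W)={3,4,5,6,7}: Z {3,4,6,7}->{3,4}; V {3,4,5,6}->{3,4}; W {3,4,5,6,7}->{6,7}
Constraint 3 (Z != W) on D(Z)={3,4} D(W)={6,7}: no change
So after constraint 3: D(V)={3,4}, size = 2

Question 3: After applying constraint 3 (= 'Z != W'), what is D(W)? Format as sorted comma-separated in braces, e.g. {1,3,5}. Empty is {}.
Constraint 1 (W != V) on D(W)={3,4,5,6,7} D(V)={3,4,5,6}: no change
Constraint 2 (Z + V = W) on D(Z)={3,4,6,7} D(V)={3,4,5,6} D(W)={3,4,5,6,7}: Z {3,4,6,7}->{3,4}; V {3,4,5,6}->{3,4}; W {3,4,5,6,7}->{6,7}
Constraint 3 (Z != W) on D(Z)={3,4} D(W)={6,7}: no change
So after constraint 3: D(W) = {6,7}

Answer: {6,7}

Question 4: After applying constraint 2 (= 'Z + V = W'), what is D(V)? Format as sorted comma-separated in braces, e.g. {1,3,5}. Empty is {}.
Constraint 1 (W != V) on D(W)={3,4,5,6,7} D(V)={3,4,5,6}: no change
Constraint 2 (Z + V = W) on D(Z)={3,4,6,7} D(V)={3,4,5,6} D(W)={3,4,5,6,7}: Z {3,4,6,7}->{3,4}; V {3,4,5,6}->{3,4}; W {3,4,5,6,7}->{6,7}
So after constraint 2: D(V) = {3,4}

Answer: {3,4}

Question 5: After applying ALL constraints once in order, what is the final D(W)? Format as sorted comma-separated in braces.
Constraint 1 (W != V) on D(W)={3,4,5,6,7} D(V)={3,4,5,6}: no change
Constraint 2 (Z + V = W) on D(Z)={3,4,6,7} D(V)={3,4,5,6} D(W)={3,4,5,6,7}: Z {3,4,6,7}->{3,4}; V {3,4,5,6}->{3,4}; W {3,4,5,6,7}->{6,7}
Constraint 3 (Z != W) on D(Z)={3,4} D(W)={6,7}: no change
Constraint 4 (W != V) on D(W)={6,7} D(V)={3,4}: no change
So after all 4 constraints: D(W) = {6,7}

Answer: {6,7}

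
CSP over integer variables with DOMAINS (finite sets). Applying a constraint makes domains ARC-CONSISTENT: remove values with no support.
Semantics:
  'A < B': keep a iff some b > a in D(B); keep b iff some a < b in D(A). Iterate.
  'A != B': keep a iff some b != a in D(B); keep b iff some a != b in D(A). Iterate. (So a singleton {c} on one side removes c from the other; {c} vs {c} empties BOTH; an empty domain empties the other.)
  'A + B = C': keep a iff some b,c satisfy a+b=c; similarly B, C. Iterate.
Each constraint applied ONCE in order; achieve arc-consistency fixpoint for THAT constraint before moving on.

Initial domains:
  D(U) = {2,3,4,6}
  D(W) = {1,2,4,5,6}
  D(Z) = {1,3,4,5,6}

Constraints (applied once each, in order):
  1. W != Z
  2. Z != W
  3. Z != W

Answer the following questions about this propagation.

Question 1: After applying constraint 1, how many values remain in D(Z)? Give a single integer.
Constraint 1 (W != Z) on D(W)={1,2,4,5,6} D(Z)={1,3,4,5,6}: no change
So after constraint 1: D(Z)={1,3,4,5,6}, size = 5

Answer: 5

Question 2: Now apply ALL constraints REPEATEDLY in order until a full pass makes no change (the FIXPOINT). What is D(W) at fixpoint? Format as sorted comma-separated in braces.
pass 0 (initial): D(W)={1,2,4,5,6}
pass 1: no change
Fixpoint after 1 passes: D(W) = {1,2,4,5,6}

Answer: {1,2,4,5,6}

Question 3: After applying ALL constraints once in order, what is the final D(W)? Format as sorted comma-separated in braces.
Constraint 1 (W != Z) on D(W)={1,2,4,5,6} D(Z)={1,3,4,5,6}: no change
Constraint 2 (Z != W) on D(Z)={1,3,4,5,6} D(W)={1,2,4,5,6}: no change
Constraint 3 (Z != W) on D(Z)={1,3,4,5,6} D(W)={1,2,4,5,6}: no change
So after all 3 constraints: D(W) = {1,2,4,5,6}

Answer: {1,2,4,5,6}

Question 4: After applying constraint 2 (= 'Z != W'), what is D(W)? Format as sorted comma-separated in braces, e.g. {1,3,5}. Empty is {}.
Answer: {1,2,4,5,6}

Derivation:
Constraint 1 (W != Z) on D(W)={1,2,4,5,6} D(Z)={1,3,4,5,6}: no change
Constraint 2 (Z != W) on D(Z)={1,3,4,5,6} D(W)={1,2,4,5,6}: no change
So after constraint 2: D(W) = {1,2,4,5,6}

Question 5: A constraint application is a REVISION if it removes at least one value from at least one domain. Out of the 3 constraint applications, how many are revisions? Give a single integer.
Constraint 1 (W != Z) on D(W)={1,2,4,5,6} D(Z)={1,3,4,5,6}: no change => not a revision
Constraint 2 (Z != W) on D(Z)={1,3,4,5,6} D(W)={1,2,4,5,6}: no change => not a revision
Constraint 3 (Z != W) on D(Z)={1,3,4,5,6} D(W)={1,2,4,5,6}: no change => not a revision
Total revisions = 0

Answer: 0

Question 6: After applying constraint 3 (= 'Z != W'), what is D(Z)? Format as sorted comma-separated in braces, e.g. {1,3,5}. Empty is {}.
Constraint 1 (W != Z) on D(W)={1,2,4,5,6} D(Z)={1,3,4,5,6}: no change
Constraint 2 (Z != W) on D(Z)={1,3,4,5,6} D(W)={1,2,4,5,6}: no change
Constraint 3 (Z != W) on D(Z)={1,3,4,5,6} D(W)={1,2,4,5,6}: no change
So after constraint 3: D(Z) = {1,3,4,5,6}

Answer: {1,3,4,5,6}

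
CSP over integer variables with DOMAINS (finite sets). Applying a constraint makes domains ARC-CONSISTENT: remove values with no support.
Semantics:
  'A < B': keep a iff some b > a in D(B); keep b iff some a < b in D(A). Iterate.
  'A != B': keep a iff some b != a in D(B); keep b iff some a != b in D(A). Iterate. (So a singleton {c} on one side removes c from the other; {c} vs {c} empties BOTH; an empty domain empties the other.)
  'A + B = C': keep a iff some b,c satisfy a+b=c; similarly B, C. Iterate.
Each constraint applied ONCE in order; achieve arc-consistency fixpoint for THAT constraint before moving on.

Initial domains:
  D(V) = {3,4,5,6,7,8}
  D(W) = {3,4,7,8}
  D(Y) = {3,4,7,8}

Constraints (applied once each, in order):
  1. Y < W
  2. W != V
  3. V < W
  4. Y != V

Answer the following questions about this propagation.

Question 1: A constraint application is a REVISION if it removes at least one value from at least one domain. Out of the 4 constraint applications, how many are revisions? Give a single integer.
Answer: 2

Derivation:
Constraint 1 (Y < W) on D(Y)={3,4,7,8} D(W)={3,4,7,8}: Y {3,4,7,8}->{3,4,7}; W {3,4,7,8}->{4,7,8} => REVISION
Constraint 2 (W != V) on D(W)={4,7,8} D(V)={3,4,5,6,7,8}: no change => not a revision
Constraint 3 (V < W) on D(V)={3,4,5,6,7,8} D(W)={4,7,8}: V {3,4,5,6,7,8}->{3,4,5,6,7} => REVISION
Constraint 4 (Y != V) on D(Y)={3,4,7} D(V)={3,4,5,6,7}: no change => not a revision
Total revisions = 2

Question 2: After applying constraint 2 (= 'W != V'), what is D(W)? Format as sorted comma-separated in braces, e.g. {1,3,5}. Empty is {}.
Constraint 1 (Y < W) on D(Y)={3,4,7,8} D(W)={3,4,7,8}: Y {3,4,7,8}->{3,4,7}; W {3,4,7,8}->{4,7,8}
Constraint 2 (W != V) on D(W)={4,7,8} D(V)={3,4,5,6,7,8}: no change
So after constraint 2: D(W) = {4,7,8}

Answer: {4,7,8}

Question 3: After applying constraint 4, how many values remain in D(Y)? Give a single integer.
Answer: 3

Derivation:
Constraint 1 (Y < W) on D(Y)={3,4,7,8} D(W)={3,4,7,8}: Y {3,4,7,8}->{3,4,7}; W {3,4,7,8}->{4,7,8}
Constraint 2 (W != V) on D(W)={4,7,8} D(V)={3,4,5,6,7,8}: no change
Constraint 3 (V < W) on D(V)={3,4,5,6,7,8} D(W)={4,7,8}: V {3,4,5,6,7,8}->{3,4,5,6,7}
Constraint 4 (Y != V) on D(Y)={3,4,7} D(V)={3,4,5,6,7}: no change
So after constraint 4: D(Y)={3,4,7}, size = 3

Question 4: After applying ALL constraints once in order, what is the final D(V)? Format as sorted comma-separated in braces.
Answer: {3,4,5,6,7}

Derivation:
Constraint 1 (Y < W) on D(Y)={3,4,7,8} D(W)={3,4,7,8}: Y {3,4,7,8}->{3,4,7}; W {3,4,7,8}->{4,7,8}
Constraint 2 (W != V) on D(W)={4,7,8} D(V)={3,4,5,6,7,8}: no change
Constraint 3 (V < W) on D(V)={3,4,5,6,7,8} D(W)={4,7,8}: V {3,4,5,6,7,8}->{3,4,5,6,7}
Constraint 4 (Y != V) on D(Y)={3,4,7} D(V)={3,4,5,6,7}: no change
So after all 4 constraints: D(V) = {3,4,5,6,7}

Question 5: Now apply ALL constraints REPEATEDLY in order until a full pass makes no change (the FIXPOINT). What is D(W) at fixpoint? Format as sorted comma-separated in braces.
Answer: {4,7,8}

Derivation:
pass 0 (initial): D(W)={3,4,7,8}
pass 1: V {3,4,5,6,7,8}->{3,4,5,6,7}; W {3,4,7,8}->{4,7,8}; Y {3,4,7,8}->{3,4,7}
pass 2: no change
Fixpoint after 2 passes: D(W) = {4,7,8}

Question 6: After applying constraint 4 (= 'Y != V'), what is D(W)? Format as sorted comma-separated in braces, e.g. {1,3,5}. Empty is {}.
Constraint 1 (Y < W) on D(Y)={3,4,7,8} D(W)={3,4,7,8}: Y {3,4,7,8}->{3,4,7}; W {3,4,7,8}->{4,7,8}
Constraint 2 (W != V) on D(W)={4,7,8} D(V)={3,4,5,6,7,8}: no change
Constraint 3 (V < W) on D(V)={3,4,5,6,7,8} D(W)={4,7,8}: V {3,4,5,6,7,8}->{3,4,5,6,7}
Constraint 4 (Y != V) on D(Y)={3,4,7} D(V)={3,4,5,6,7}: no change
So after constraint 4: D(W) = {4,7,8}

Answer: {4,7,8}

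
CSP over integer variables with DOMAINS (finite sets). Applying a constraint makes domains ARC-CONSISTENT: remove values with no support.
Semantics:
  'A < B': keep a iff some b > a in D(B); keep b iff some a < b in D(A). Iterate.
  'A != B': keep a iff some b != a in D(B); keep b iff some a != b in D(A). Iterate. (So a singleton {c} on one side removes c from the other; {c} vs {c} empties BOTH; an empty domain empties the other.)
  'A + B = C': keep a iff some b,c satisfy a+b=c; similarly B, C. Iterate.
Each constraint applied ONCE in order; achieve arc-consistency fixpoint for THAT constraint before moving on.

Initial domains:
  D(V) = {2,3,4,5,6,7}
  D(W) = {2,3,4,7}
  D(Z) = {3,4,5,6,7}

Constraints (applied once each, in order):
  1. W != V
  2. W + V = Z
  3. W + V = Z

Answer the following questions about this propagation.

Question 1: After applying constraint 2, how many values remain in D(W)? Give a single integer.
Answer: 3

Derivation:
Constraint 1 (W != V) on D(W)={2,3,4,7} D(V)={2,3,4,5,6,7}: no change
Constraint 2 (W + V = Z) on D(W)={2,3,4,7} D(V)={2,3,4,5,6,7} D(Z)={3,4,5,6,7}: W {2,3,4,7}->{2,3,4}; V {2,3,4,5,6,7}->{2,3,4,5}; Z {3,4,5,6,7}->{4,5,6,7}
So after constraint 2: D(W)={2,3,4}, size = 3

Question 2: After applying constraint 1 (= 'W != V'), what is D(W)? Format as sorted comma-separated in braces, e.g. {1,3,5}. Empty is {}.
Answer: {2,3,4,7}

Derivation:
Constraint 1 (W != V) on D(W)={2,3,4,7} D(V)={2,3,4,5,6,7}: no change
So after constraint 1: D(W) = {2,3,4,7}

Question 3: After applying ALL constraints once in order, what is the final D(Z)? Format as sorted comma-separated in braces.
Constraint 1 (W != V) on D(W)={2,3,4,7} D(V)={2,3,4,5,6,7}: no change
Constraint 2 (W + V = Z) on D(W)={2,3,4,7} D(V)={2,3,4,5,6,7} D(Z)={3,4,5,6,7}: W {2,3,4,7}->{2,3,4}; V {2,3,4,5,6,7}->{2,3,4,5}; Z {3,4,5,6,7}->{4,5,6,7}
Constraint 3 (W + V = Z) on D(W)={2,3,4} D(V)={2,3,4,5} D(Z)={4,5,6,7}: no change
So after all 3 constraints: D(Z) = {4,5,6,7}

Answer: {4,5,6,7}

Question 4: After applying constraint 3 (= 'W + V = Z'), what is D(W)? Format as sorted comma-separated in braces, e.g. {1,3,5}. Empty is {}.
Answer: {2,3,4}

Derivation:
Constraint 1 (W != V) on D(W)={2,3,4,7} D(V)={2,3,4,5,6,7}: no change
Constraint 2 (W + V = Z) on D(W)={2,3,4,7} D(V)={2,3,4,5,6,7} D(Z)={3,4,5,6,7}: W {2,3,4,7}->{2,3,4}; V {2,3,4,5,6,7}->{2,3,4,5}; Z {3,4,5,6,7}->{4,5,6,7}
Constraint 3 (W + V = Z) on D(W)={2,3,4} D(V)={2,3,4,5} D(Z)={4,5,6,7}: no change
So after constraint 3: D(W) = {2,3,4}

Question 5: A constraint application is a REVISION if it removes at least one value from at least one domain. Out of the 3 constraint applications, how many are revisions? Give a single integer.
Constraint 1 (W != V) on D(W)={2,3,4,7} D(V)={2,3,4,5,6,7}: no change => not a revision
Constraint 2 (W + V = Z) on D(W)={2,3,4,7} D(V)={2,3,4,5,6,7} D(Z)={3,4,5,6,7}: W {2,3,4,7}->{2,3,4}; V {2,3,4,5,6,7}->{2,3,4,5}; Z {3,4,5,6,7}->{4,5,6,7} => REVISION
Constraint 3 (W + V = Z) on D(W)={2,3,4} D(V)={2,3,4,5} D(Z)={4,5,6,7}: no change => not a revision
Total revisions = 1

Answer: 1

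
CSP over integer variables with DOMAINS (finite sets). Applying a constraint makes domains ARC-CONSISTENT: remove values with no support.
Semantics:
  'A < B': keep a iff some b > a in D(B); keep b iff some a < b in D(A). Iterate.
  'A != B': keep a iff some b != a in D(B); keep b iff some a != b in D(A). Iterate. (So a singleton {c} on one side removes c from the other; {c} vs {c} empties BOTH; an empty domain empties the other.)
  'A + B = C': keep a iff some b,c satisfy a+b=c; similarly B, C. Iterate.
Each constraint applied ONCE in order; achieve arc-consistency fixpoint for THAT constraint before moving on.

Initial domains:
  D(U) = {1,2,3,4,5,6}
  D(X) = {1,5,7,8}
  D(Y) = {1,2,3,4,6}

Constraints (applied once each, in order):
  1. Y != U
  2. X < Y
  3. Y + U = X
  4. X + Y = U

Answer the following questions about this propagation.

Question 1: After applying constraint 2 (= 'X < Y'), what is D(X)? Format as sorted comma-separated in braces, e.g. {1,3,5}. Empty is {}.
Constraint 1 (Y != U) on D(Y)={1,2,3,4,6} D(U)={1,2,3,4,5,6}: no change
Constraint 2 (X < Y) on D(X)={1,5,7,8} D(Y)={1,2,3,4,6}: X {1,5,7,8}->{1,5}; Y {1,2,3,4,6}->{2,3,4,6}
So after constraint 2: D(X) = {1,5}

Answer: {1,5}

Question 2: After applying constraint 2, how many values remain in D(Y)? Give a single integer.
Answer: 4

Derivation:
Constraint 1 (Y != U) on D(Y)={1,2,3,4,6} D(U)={1,2,3,4,5,6}: no change
Constraint 2 (X < Y) on D(X)={1,5,7,8} D(Y)={1,2,3,4,6}: X {1,5,7,8}->{1,5}; Y {1,2,3,4,6}->{2,3,4,6}
So after constraint 2: D(Y)={2,3,4,6}, size = 4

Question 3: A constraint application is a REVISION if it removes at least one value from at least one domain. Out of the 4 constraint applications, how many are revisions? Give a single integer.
Constraint 1 (Y != U) on D(Y)={1,2,3,4,6} D(U)={1,2,3,4,5,6}: no change => not a revision
Constraint 2 (X < Y) on D(X)={1,5,7,8} D(Y)={1,2,3,4,6}: X {1,5,7,8}->{1,5}; Y {1,2,3,4,6}->{2,3,4,6} => REVISION
Constraint 3 (Y + U = X) on D(Y)={2,3,4,6} D(U)={1,2,3,4,5,6} D(X)={1,5}: Y {2,3,4,6}->{2,3,4}; U {1,2,3,4,5,6}->{1,2,3}; X {1,5}->{5} => REVISION
Constraint 4 (X + Y = U) on D(X)={5} D(Y)={2,3,4} D(U)={1,2,3}: X {5}->{}; Y {2,3,4}->{}; U {1,2,3}->{} => REVISION
Total revisions = 3

Answer: 3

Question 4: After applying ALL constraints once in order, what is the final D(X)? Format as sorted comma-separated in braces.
Answer: {}

Derivation:
Constraint 1 (Y != U) on D(Y)={1,2,3,4,6} D(U)={1,2,3,4,5,6}: no change
Constraint 2 (X < Y) on D(X)={1,5,7,8} D(Y)={1,2,3,4,6}: X {1,5,7,8}->{1,5}; Y {1,2,3,4,6}->{2,3,4,6}
Constraint 3 (Y + U = X) on D(Y)={2,3,4,6} D(U)={1,2,3,4,5,6} D(X)={1,5}: Y {2,3,4,6}->{2,3,4}; U {1,2,3,4,5,6}->{1,2,3}; X {1,5}->{5}
Constraint 4 (X + Y = U) on D(X)={5} D(Y)={2,3,4} D(U)={1,2,3}: X {5}->{}; Y {2,3,4}->{}; U {1,2,3}->{}
So after all 4 constraints: D(X) = {}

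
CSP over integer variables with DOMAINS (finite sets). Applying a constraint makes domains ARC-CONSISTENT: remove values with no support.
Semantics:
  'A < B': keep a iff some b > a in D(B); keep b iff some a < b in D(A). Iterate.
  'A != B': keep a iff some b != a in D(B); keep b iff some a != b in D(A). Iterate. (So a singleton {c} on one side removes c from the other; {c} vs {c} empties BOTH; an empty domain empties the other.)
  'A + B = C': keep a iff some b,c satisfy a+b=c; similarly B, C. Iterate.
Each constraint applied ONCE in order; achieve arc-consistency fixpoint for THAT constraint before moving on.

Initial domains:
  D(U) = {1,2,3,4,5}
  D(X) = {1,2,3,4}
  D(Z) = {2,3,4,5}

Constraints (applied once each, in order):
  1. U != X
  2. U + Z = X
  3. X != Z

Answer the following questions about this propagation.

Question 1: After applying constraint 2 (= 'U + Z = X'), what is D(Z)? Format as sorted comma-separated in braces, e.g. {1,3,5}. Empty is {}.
Answer: {2,3}

Derivation:
Constraint 1 (U != X) on D(U)={1,2,3,4,5} D(X)={1,2,3,4}: no change
Constraint 2 (U + Z = X) on D(U)={1,2,3,4,5} D(Z)={2,3,4,5} D(X)={1,2,3,4}: U {1,2,3,4,5}->{1,2}; Z {2,3,4,5}->{2,3}; X {1,2,3,4}->{3,4}
So after constraint 2: D(Z) = {2,3}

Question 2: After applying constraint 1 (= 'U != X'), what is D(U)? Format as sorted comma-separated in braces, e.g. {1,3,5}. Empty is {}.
Constraint 1 (U != X) on D(U)={1,2,3,4,5} D(X)={1,2,3,4}: no change
So after constraint 1: D(U) = {1,2,3,4,5}

Answer: {1,2,3,4,5}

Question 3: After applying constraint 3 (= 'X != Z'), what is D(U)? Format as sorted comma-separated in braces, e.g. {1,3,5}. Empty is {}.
Constraint 1 (U != X) on D(U)={1,2,3,4,5} D(X)={1,2,3,4}: no change
Constraint 2 (U + Z = X) on D(U)={1,2,3,4,5} D(Z)={2,3,4,5} D(X)={1,2,3,4}: U {1,2,3,4,5}->{1,2}; Z {2,3,4,5}->{2,3}; X {1,2,3,4}->{3,4}
Constraint 3 (X != Z) on D(X)={3,4} D(Z)={2,3}: no change
So after constraint 3: D(U) = {1,2}

Answer: {1,2}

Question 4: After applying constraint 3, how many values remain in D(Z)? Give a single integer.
Answer: 2

Derivation:
Constraint 1 (U != X) on D(U)={1,2,3,4,5} D(X)={1,2,3,4}: no change
Constraint 2 (U + Z = X) on D(U)={1,2,3,4,5} D(Z)={2,3,4,5} D(X)={1,2,3,4}: U {1,2,3,4,5}->{1,2}; Z {2,3,4,5}->{2,3}; X {1,2,3,4}->{3,4}
Constraint 3 (X != Z) on D(X)={3,4} D(Z)={2,3}: no change
So after constraint 3: D(Z)={2,3}, size = 2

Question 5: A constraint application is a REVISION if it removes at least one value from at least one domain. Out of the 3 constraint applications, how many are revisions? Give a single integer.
Constraint 1 (U != X) on D(U)={1,2,3,4,5} D(X)={1,2,3,4}: no change => not a revision
Constraint 2 (U + Z = X) on D(U)={1,2,3,4,5} D(Z)={2,3,4,5} D(X)={1,2,3,4}: U {1,2,3,4,5}->{1,2}; Z {2,3,4,5}->{2,3}; X {1,2,3,4}->{3,4} => REVISION
Constraint 3 (X != Z) on D(X)={3,4} D(Z)={2,3}: no change => not a revision
Total revisions = 1

Answer: 1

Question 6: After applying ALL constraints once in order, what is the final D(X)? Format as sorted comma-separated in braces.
Answer: {3,4}

Derivation:
Constraint 1 (U != X) on D(U)={1,2,3,4,5} D(X)={1,2,3,4}: no change
Constraint 2 (U + Z = X) on D(U)={1,2,3,4,5} D(Z)={2,3,4,5} D(X)={1,2,3,4}: U {1,2,3,4,5}->{1,2}; Z {2,3,4,5}->{2,3}; X {1,2,3,4}->{3,4}
Constraint 3 (X != Z) on D(X)={3,4} D(Z)={2,3}: no change
So after all 3 constraints: D(X) = {3,4}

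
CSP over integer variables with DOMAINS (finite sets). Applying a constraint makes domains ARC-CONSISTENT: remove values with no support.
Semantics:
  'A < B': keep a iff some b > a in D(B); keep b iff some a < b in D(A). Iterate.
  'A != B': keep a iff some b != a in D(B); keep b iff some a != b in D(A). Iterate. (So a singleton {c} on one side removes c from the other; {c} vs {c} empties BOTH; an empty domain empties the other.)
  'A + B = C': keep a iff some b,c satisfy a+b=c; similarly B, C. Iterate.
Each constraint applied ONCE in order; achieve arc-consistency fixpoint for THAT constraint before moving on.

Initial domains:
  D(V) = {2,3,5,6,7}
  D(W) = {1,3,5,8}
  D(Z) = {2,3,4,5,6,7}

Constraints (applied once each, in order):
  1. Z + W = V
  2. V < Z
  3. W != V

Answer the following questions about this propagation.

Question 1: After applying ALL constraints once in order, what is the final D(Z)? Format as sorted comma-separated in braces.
Constraint 1 (Z + W = V) on D(Z)={2,3,4,5,6,7} D(W)={1,3,5,8} D(V)={2,3,5,6,7}: Z {2,3,4,5,6,7}->{2,3,4,5,6}; W {1,3,5,8}->{1,3,5}; V {2,3,5,6,7}->{3,5,6,7}
Constraint 2 (V < Z) on D(V)={3,5,6,7} D(Z)={2,3,4,5,6}: V {3,5,6,7}->{3,5}; Z {2,3,4,5,6}->{4,5,6}
Constraint 3 (W != V) on D(W)={1,3,5} D(V)={3,5}: no change
So after all 3 constraints: D(Z) = {4,5,6}

Answer: {4,5,6}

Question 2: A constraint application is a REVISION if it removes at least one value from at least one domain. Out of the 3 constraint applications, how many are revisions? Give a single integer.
Answer: 2

Derivation:
Constraint 1 (Z + W = V) on D(Z)={2,3,4,5,6,7} D(W)={1,3,5,8} D(V)={2,3,5,6,7}: Z {2,3,4,5,6,7}->{2,3,4,5,6}; W {1,3,5,8}->{1,3,5}; V {2,3,5,6,7}->{3,5,6,7} => REVISION
Constraint 2 (V < Z) on D(V)={3,5,6,7} D(Z)={2,3,4,5,6}: V {3,5,6,7}->{3,5}; Z {2,3,4,5,6}->{4,5,6} => REVISION
Constraint 3 (W != V) on D(W)={1,3,5} D(V)={3,5}: no change => not a revision
Total revisions = 2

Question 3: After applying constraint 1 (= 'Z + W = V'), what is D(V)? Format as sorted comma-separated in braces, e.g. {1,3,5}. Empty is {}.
Constraint 1 (Z + W = V) on D(Z)={2,3,4,5,6,7} D(W)={1,3,5,8} D(V)={2,3,5,6,7}: Z {2,3,4,5,6,7}->{2,3,4,5,6}; W {1,3,5,8}->{1,3,5}; V {2,3,5,6,7}->{3,5,6,7}
So after constraint 1: D(V) = {3,5,6,7}

Answer: {3,5,6,7}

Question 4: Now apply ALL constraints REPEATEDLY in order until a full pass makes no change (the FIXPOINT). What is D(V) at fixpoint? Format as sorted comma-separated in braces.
pass 0 (initial): D(V)={2,3,5,6,7}
pass 1: V {2,3,5,6,7}->{3,5}; W {1,3,5,8}->{1,3,5}; Z {2,3,4,5,6,7}->{4,5,6}
pass 2: V {3,5}->{}; W {1,3,5}->{}; Z {4,5,6}->{}
pass 3: no change
Fixpoint after 3 passes: D(V) = {}

Answer: {}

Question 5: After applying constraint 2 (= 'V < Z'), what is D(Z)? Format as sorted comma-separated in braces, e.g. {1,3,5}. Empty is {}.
Constraint 1 (Z + W = V) on D(Z)={2,3,4,5,6,7} D(W)={1,3,5,8} D(V)={2,3,5,6,7}: Z {2,3,4,5,6,7}->{2,3,4,5,6}; W {1,3,5,8}->{1,3,5}; V {2,3,5,6,7}->{3,5,6,7}
Constraint 2 (V < Z) on D(V)={3,5,6,7} D(Z)={2,3,4,5,6}: V {3,5,6,7}->{3,5}; Z {2,3,4,5,6}->{4,5,6}
So after constraint 2: D(Z) = {4,5,6}

Answer: {4,5,6}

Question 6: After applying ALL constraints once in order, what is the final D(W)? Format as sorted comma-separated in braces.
Constraint 1 (Z + W = V) on D(Z)={2,3,4,5,6,7} D(W)={1,3,5,8} D(V)={2,3,5,6,7}: Z {2,3,4,5,6,7}->{2,3,4,5,6}; W {1,3,5,8}->{1,3,5}; V {2,3,5,6,7}->{3,5,6,7}
Constraint 2 (V < Z) on D(V)={3,5,6,7} D(Z)={2,3,4,5,6}: V {3,5,6,7}->{3,5}; Z {2,3,4,5,6}->{4,5,6}
Constraint 3 (W != V) on D(W)={1,3,5} D(V)={3,5}: no change
So after all 3 constraints: D(W) = {1,3,5}

Answer: {1,3,5}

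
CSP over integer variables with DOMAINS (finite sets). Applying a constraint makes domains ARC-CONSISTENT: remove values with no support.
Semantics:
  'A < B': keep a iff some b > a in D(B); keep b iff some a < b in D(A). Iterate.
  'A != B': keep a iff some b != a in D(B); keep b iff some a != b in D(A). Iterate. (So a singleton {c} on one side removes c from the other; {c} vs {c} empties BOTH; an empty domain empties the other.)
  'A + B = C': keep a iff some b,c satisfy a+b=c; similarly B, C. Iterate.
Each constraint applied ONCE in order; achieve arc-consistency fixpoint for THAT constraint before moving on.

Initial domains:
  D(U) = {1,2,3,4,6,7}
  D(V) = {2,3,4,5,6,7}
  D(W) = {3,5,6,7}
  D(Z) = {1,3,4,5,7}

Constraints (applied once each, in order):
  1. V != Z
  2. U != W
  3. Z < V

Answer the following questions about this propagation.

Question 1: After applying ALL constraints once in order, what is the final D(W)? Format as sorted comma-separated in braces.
Constraint 1 (V != Z) on D(V)={2,3,4,5,6,7} D(Z)={1,3,4,5,7}: no change
Constraint 2 (U != W) on D(U)={1,2,3,4,6,7} D(W)={3,5,6,7}: no change
Constraint 3 (Z < V) on D(Z)={1,3,4,5,7} D(V)={2,3,4,5,6,7}: Z {1,3,4,5,7}->{1,3,4,5}
So after all 3 constraints: D(W) = {3,5,6,7}

Answer: {3,5,6,7}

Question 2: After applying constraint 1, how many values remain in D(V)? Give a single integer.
Answer: 6

Derivation:
Constraint 1 (V != Z) on D(V)={2,3,4,5,6,7} D(Z)={1,3,4,5,7}: no change
So after constraint 1: D(V)={2,3,4,5,6,7}, size = 6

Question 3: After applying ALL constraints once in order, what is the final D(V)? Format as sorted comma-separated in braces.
Constraint 1 (V != Z) on D(V)={2,3,4,5,6,7} D(Z)={1,3,4,5,7}: no change
Constraint 2 (U != W) on D(U)={1,2,3,4,6,7} D(W)={3,5,6,7}: no change
Constraint 3 (Z < V) on D(Z)={1,3,4,5,7} D(V)={2,3,4,5,6,7}: Z {1,3,4,5,7}->{1,3,4,5}
So after all 3 constraints: D(V) = {2,3,4,5,6,7}

Answer: {2,3,4,5,6,7}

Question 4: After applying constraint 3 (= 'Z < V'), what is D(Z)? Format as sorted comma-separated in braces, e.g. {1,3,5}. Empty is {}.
Constraint 1 (V != Z) on D(V)={2,3,4,5,6,7} D(Z)={1,3,4,5,7}: no change
Constraint 2 (U != W) on D(U)={1,2,3,4,6,7} D(W)={3,5,6,7}: no change
Constraint 3 (Z < V) on D(Z)={1,3,4,5,7} D(V)={2,3,4,5,6,7}: Z {1,3,4,5,7}->{1,3,4,5}
So after constraint 3: D(Z) = {1,3,4,5}

Answer: {1,3,4,5}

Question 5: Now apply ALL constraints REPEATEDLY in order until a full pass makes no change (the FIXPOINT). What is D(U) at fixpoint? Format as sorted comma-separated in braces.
Answer: {1,2,3,4,6,7}

Derivation:
pass 0 (initial): D(U)={1,2,3,4,6,7}
pass 1: Z {1,3,4,5,7}->{1,3,4,5}
pass 2: no change
Fixpoint after 2 passes: D(U) = {1,2,3,4,6,7}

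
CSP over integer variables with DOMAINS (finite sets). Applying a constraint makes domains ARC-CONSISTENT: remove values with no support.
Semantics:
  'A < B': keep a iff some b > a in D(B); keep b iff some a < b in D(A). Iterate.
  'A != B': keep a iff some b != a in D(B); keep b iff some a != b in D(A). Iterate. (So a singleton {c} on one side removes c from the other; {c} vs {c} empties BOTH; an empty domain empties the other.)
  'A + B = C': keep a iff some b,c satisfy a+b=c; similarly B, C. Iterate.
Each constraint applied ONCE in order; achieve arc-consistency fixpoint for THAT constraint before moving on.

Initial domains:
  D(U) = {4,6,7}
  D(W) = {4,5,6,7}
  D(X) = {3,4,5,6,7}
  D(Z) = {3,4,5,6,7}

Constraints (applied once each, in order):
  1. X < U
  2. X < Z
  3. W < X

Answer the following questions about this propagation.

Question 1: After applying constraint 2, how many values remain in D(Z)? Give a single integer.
Answer: 4

Derivation:
Constraint 1 (X < U) on D(X)={3,4,5,6,7} D(U)={4,6,7}: X {3,4,5,6,7}->{3,4,5,6}
Constraint 2 (X < Z) on D(X)={3,4,5,6} D(Z)={3,4,5,6,7}: Z {3,4,5,6,7}->{4,5,6,7}
So after constraint 2: D(Z)={4,5,6,7}, size = 4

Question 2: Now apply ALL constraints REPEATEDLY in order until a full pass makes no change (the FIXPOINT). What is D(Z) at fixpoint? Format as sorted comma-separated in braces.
pass 0 (initial): D(Z)={3,4,5,6,7}
pass 1: W {4,5,6,7}->{4,5}; X {3,4,5,6,7}->{5,6}; Z {3,4,5,6,7}->{4,5,6,7}
pass 2: U {4,6,7}->{6,7}; Z {4,5,6,7}->{6,7}
pass 3: no change
Fixpoint after 3 passes: D(Z) = {6,7}

Answer: {6,7}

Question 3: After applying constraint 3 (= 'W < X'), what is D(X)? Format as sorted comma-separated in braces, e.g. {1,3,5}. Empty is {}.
Constraint 1 (X < U) on D(X)={3,4,5,6,7} D(U)={4,6,7}: X {3,4,5,6,7}->{3,4,5,6}
Constraint 2 (X < Z) on D(X)={3,4,5,6} D(Z)={3,4,5,6,7}: Z {3,4,5,6,7}->{4,5,6,7}
Constraint 3 (W < X) on D(W)={4,5,6,7} D(X)={3,4,5,6}: W {4,5,6,7}->{4,5}; X {3,4,5,6}->{5,6}
So after constraint 3: D(X) = {5,6}

Answer: {5,6}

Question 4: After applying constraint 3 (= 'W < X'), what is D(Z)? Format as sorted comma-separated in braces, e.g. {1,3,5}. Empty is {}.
Constraint 1 (X < U) on D(X)={3,4,5,6,7} D(U)={4,6,7}: X {3,4,5,6,7}->{3,4,5,6}
Constraint 2 (X < Z) on D(X)={3,4,5,6} D(Z)={3,4,5,6,7}: Z {3,4,5,6,7}->{4,5,6,7}
Constraint 3 (W < X) on D(W)={4,5,6,7} D(X)={3,4,5,6}: W {4,5,6,7}->{4,5}; X {3,4,5,6}->{5,6}
So after constraint 3: D(Z) = {4,5,6,7}

Answer: {4,5,6,7}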